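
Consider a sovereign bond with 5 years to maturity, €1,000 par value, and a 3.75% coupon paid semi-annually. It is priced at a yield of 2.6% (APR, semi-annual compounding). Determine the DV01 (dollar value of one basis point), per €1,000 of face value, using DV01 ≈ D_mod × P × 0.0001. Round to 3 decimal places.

€0.480

Periodic yield y = 0.013.
  t   CF        PV=CF/(1+0.013)^t    t·PV
  1        18.75        18.5094        18.5094
  2        18.75        18.2718        36.5437
  3        18.75        18.0374        54.1121
  4        18.75        17.8059        71.2235
  5        18.75        17.5774        87.8869
  6        18.75        17.3518       104.1108
  7        18.75        17.1291       119.9039
  8        18.75        16.9093       135.2744
  9        18.75        16.6923       150.2307
  10    1,018.75       895.3094     8,953.0945
  Σ                  1,053.5938     9,730.8899
P = 1,053.5938; D_Mac = 9.23590 half-year periods = 4.61795 yrs; D_mod = 4.55869 yrs.
DV01 ≈ 4.55869 × 1,053.5938 × 0.0001 = 0.480301.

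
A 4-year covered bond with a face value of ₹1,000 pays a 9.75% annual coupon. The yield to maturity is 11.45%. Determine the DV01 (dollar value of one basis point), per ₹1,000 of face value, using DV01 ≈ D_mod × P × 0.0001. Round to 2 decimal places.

₹0.30

Periodic yield y = 0.1145.
  t   CF        PV=CF/(1+0.1145)^t    t·PV
  1        97.50        87.4832        87.4832
  2        97.50        78.4954       156.9909
  3        97.50        70.4311       211.2933
  4     1,097.50       711.3515     2,845.4059
  Σ                    947.7612     3,301.1732
P = 947.7612; D_Mac = 3.48313 yrs; D_mod = 3.12528 yrs.
DV01 ≈ 3.12528 × 947.7612 × 0.0001 = 0.296202.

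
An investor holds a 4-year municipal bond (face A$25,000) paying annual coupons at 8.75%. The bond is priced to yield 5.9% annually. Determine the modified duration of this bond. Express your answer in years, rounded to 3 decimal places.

3.367 years

Periodic yield y = 0.059. First find Macaulay duration:
  t   CF        PV=CF/(1+0.059)^t    t·PV
  1     2,187.50     2,065.6280     2,065.6280
  2     2,187.50     1,950.5458     3,901.0915
  3     2,187.50     1,841.8751     5,525.6254
  4    27,187.50    21,616.5028    86,466.0113
  Σ                 27,474.5516    97,958.3561
P = 27,474.5516; Macaulay duration = 97,958.3561 / 27,474.5516 = 3.56542 years.
Modified duration = D_Mac / (1 + y) = 3.56542 / 1.059 = 3.36678 years.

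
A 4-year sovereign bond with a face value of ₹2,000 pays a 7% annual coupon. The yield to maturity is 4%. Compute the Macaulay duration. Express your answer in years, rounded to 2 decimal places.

Periodic yield y = 0.04. Discount each cash flow and weight by its year:
  t   CF        PV=CF/(1+0.04)^t    t·PV
  1       140.00       134.6154       134.6154
  2       140.00       129.4379       258.8757
  3       140.00       124.4595       373.3785
  4     2,140.00     1,829.2810     7,317.1239
  Σ                  2,217.7937     8,083.9935
Price P = Σ PV = 2,217.7937.
Macaulay duration = Σ(t·PV) / P = 8,083.9935 / 2,217.7937 = 3.64506 years.

3.65 years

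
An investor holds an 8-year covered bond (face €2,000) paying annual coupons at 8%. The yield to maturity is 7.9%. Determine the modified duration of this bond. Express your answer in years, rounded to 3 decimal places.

Periodic yield y = 0.079. First find Macaulay duration:
  t   CF        PV=CF/(1+0.079)^t    t·PV
  1       160.00       148.2854       148.2854
  2       160.00       137.4286       274.8572
  3       160.00       127.3666       382.0999
  4       160.00       118.0414       472.1654
  5       160.00       109.3989       546.9943
  6       160.00       101.3891       608.3347
  7       160.00        93.9658       657.7607
  8     2,160.00     1,175.6612     9,405.2898
  Σ                  2,011.5370    12,495.7873
P = 2,011.5370; Macaulay duration = 12,495.7873 / 2,011.5370 = 6.21206 years.
Modified duration = D_Mac / (1 + y) = 6.21206 / 1.079 = 5.75724 years.

5.757 years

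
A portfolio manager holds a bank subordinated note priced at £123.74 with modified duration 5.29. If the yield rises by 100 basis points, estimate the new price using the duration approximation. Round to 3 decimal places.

Duration approximation: ΔP/P ≈ -D_mod · Δy = -5.29 × (+0.01) = -0.052900.
New price ≈ 123.74 × (1 - 0.052900) = 117.194154.

£117.194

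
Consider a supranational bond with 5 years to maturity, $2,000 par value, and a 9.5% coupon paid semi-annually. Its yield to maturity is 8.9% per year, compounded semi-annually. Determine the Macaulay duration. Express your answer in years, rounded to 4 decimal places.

4.1061 years

Periodic yield y = 0.0445. Discount each cash flow and weight by its period:
  t   CF        PV=CF/(1+0.0445)^t    t·PV
  1        95.00        90.9526        90.9526
  2        95.00        87.0777       174.1553
  3        95.00        83.3678       250.1034
  4        95.00        79.8160       319.2639
  5        95.00        76.4155       382.0774
  6        95.00        73.1599       438.9592
  7        95.00        70.0430       490.3007
  8        95.00        67.0588       536.4707
  9        95.00        64.2019       577.8167
  10    2,095.00     1,355.5002    13,555.0019
  Σ                  2,047.5932    16,815.1020
Price P = Σ PV = 2,047.5932.
Macaulay duration = Σ(t·PV) / P = 16,815.1020 / 2,047.5932 = 8.21213 half-year periods.
In years: 8.21213 / 2 = 4.10607 years.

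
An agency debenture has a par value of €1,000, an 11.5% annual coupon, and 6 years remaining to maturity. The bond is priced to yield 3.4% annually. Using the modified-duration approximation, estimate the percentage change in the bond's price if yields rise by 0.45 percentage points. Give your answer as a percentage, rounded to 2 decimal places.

Periodic yield y = 0.034. Modified duration first:
  t   CF        PV=CF/(1+0.034)^t    t·PV
  1       115.00       111.2186       111.2186
  2       115.00       107.5615       215.1230
  3       115.00       104.0246       312.0739
  4       115.00       100.6041       402.4164
  5       115.00        97.2960       486.4802
  6     1,115.00       912.3293     5,473.9760
  Σ                  1,433.0342     7,001.2880
P = 1,433.0342; D_Mac = 4.88564 yrs; D_mod = 4.88564/(1+0.034) = 4.72499 yrs.
ΔP/P ≈ -D_mod · Δy = -4.72499 × (+0.0045) = -0.021262 = -2.1262%.

-2.13%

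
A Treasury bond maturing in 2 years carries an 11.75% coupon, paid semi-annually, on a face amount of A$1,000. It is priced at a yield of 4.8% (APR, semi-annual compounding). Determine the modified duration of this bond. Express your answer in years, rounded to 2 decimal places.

Periodic yield y = 0.024. First find Macaulay duration:
  t   CF        PV=CF/(1+0.024)^t    t·PV
  1        58.75        57.3730        57.3730
  2        58.75        56.0284       112.0567
  3        58.75        54.7152       164.1456
  4     1,058.75       962.9275     3,851.7101
  Σ                  1,131.0441     4,185.2854
P = 1,131.0441; Macaulay duration = 4,185.2854 / 1,131.0441 = 3.70037 half-year periods = 1.85019 years.
Modified duration = D_Mac / (1 + y) = 1.85019 / 1.024 = 1.80682 years.

1.81 years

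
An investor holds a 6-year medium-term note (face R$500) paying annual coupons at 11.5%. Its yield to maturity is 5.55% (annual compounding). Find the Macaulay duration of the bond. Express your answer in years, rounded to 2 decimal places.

4.82 years

Periodic yield y = 0.0555. Discount each cash flow and weight by its year:
  t   CF        PV=CF/(1+0.0555)^t    t·PV
  1        57.50        54.4766        54.4766
  2        57.50        51.6121       103.2242
  3        57.50        48.8982       146.6947
  4        57.50        46.3271       185.3083
  5        57.50        43.8911       219.4556
  6       557.50       403.1767     2,419.0603
  Σ                    648.3818     3,128.2196
Price P = Σ PV = 648.3818.
Macaulay duration = Σ(t·PV) / P = 3,128.2196 / 648.3818 = 4.82466 years.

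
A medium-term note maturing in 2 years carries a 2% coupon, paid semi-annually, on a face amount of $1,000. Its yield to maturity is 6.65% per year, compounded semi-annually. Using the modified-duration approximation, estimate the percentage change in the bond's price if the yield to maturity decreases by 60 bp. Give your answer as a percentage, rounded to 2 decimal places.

Periodic yield y = 0.03325. Modified duration first:
  t   CF        PV=CF/(1+0.03325)^t    t·PV
  1        10.00         9.6782         9.6782
  2        10.00         9.3668        18.7335
  3        10.00         9.0653        27.1960
  4     1,010.00       886.1346     3,544.5386
  Σ                    914.2449     3,600.1463
P = 914.2449; D_Mac = 3.93784 half-year periods = 1.96892 yrs; D_mod = 1.96892/(1+0.03325) = 1.90556 yrs.
ΔP/P ≈ -D_mod · Δy = -1.90556 × (-0.006) = +0.011433 = +1.1433%.

+1.14%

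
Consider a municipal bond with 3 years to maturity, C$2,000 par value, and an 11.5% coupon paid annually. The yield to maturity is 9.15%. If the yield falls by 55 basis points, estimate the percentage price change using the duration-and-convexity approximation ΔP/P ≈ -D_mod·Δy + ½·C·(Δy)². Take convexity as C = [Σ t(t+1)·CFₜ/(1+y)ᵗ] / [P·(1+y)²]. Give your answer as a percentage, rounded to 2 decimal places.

With y = 0.0915:
  t   CF        PV=CF/(1+0.0915)^t    t·PV        t(t+1)·PV
  1       230.00       210.7192       210.7192         421.4384
  2       230.00       193.0547       386.1094       1,158.3281
  3     2,230.00     1,714.8796     5,144.6389      20,578.5556
  Σ                  2,118.6535     5,741.4675      22,158.3221
P = 2,118.6535; D_Mac = 2.70996 yrs; D_mod = 2.48279 yrs; C = 8.77868.
Duration effect: -2.48279 × (-0.0055) = +0.013655
Convexity effect: 0.5 × 8.77868 × (-0.0055)² = +0.0001328
ΔP/P ≈ +0.013655 + 0.0001328 = +0.013788 = +1.3788%.

+1.38%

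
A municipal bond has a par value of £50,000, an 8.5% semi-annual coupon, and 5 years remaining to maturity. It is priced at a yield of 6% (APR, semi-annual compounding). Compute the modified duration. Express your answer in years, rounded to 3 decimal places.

Periodic yield y = 0.03. First find Macaulay duration:
  t   CF        PV=CF/(1+0.03)^t    t·PV
  1     2,125.00     2,063.1068     2,063.1068
  2     2,125.00     2,003.0163     4,006.0326
  3     2,125.00     1,944.6760     5,834.0281
  4     2,125.00     1,888.0350     7,552.1399
  5     2,125.00     1,833.0437     9,165.2183
  6     2,125.00     1,779.6540    10,677.9243
  7     2,125.00     1,727.8195    12,094.7362
  8     2,125.00     1,677.4946    13,419.9570
  9     2,125.00     1,628.6356    14,657.7200
  10   52,125.00    38,785.8953   387,858.9531
  Σ                 55,331.3768   467,329.8164
P = 55,331.3768; Macaulay duration = 467,329.8164 / 55,331.3768 = 8.44602 half-year periods = 4.22301 years.
Modified duration = D_Mac / (1 + y) = 4.22301 / 1.03 = 4.10001 years.

4.100 years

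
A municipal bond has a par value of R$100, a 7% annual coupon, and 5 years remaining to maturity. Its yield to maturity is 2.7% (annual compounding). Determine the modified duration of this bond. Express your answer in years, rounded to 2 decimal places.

4.33 years

Periodic yield y = 0.027. First find Macaulay duration:
  t   CF        PV=CF/(1+0.027)^t    t·PV
  1         7.00         6.8160         6.8160
  2         7.00         6.6368        13.2736
  3         7.00         6.4623        19.3869
  4         7.00         6.2924        25.1696
  5       107.00        93.6551       468.2756
  Σ                    119.8626       532.9216
P = 119.8626; Macaulay duration = 532.9216 / 119.8626 = 4.44611 years.
Modified duration = D_Mac / (1 + y) = 4.44611 / 1.027 = 4.32922 years.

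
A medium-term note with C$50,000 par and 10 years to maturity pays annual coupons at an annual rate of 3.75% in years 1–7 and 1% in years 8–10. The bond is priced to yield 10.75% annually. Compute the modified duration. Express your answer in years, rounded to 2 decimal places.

7.14 years

Periodic yield y = 0.1075. First find Macaulay duration:
  t   CF        PV=CF/(1+0.1075)^t    t·PV
  1     1,875.00     1,693.0023     1,693.0023
  2     1,875.00     1,528.6702     3,057.3404
  3     1,875.00     1,380.2891     4,140.8674
  4     1,875.00     1,246.3107     4,985.2429
  5     1,875.00     1,125.3370     5,626.6850
  6     1,875.00     1,016.1056     6,096.6339
  7     1,875.00       917.4769     6,422.3381
  8       500.00       220.9124     1,767.2993
  9       500.00       199.4695     1,795.2251
  10   50,500.00    18,190.8934   181,908.9341
  Σ                 27,518.4671   217,493.5684
P = 27,518.4671; Macaulay duration = 217,493.5684 / 27,518.4671 = 7.90355 years.
Modified duration = D_Mac / (1 + y) = 7.90355 / 1.1075 = 7.13639 years.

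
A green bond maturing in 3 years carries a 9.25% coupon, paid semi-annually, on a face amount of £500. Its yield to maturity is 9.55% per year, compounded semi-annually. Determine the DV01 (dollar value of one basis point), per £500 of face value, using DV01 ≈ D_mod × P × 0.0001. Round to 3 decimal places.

Periodic yield y = 0.04775.
  t   CF        PV=CF/(1+0.04775)^t    t·PV
  1       23.125        22.0711        22.0711
  2       23.125        21.0652        42.1305
  3       23.125        20.1052        60.3156
  4       23.125        19.1889        76.7558
  5       23.125        18.3144        91.5721
  6      523.125       395.4208     2,372.5245
  Σ                    496.1657     2,665.3697
P = 496.1657; D_Mac = 5.37193 half-year periods = 2.68597 yrs; D_mod = 2.56356 yrs.
DV01 ≈ 2.56356 × 496.1657 × 0.0001 = 0.127195.

£0.127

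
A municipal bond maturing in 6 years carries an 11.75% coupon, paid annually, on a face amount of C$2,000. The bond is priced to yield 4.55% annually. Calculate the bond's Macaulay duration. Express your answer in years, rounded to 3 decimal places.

4.839 years

Periodic yield y = 0.0455. Discount each cash flow and weight by its year:
  t   CF        PV=CF/(1+0.0455)^t    t·PV
  1       235.00       224.7728       224.7728
  2       235.00       214.9908       429.9815
  3       235.00       205.6344       616.9032
  4       235.00       196.6852       786.7409
  5       235.00       188.1255       940.6275
  6     2,235.00     1,711.3282    10,267.9691
  Σ                  2,741.5369    13,266.9950
Price P = Σ PV = 2,741.5369.
Macaulay duration = Σ(t·PV) / P = 13,266.9950 / 2,741.5369 = 4.83925 years.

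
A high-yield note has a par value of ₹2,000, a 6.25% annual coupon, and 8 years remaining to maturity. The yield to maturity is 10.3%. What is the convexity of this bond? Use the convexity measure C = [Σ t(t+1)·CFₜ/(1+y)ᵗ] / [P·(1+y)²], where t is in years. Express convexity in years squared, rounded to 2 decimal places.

With y = 0.103:
  t   CF        PV=CF/(1+0.103)^t    t·PV        t(t+1)·PV
  1       125.00       113.3273       113.3273         226.6546
  2       125.00       102.7446       205.4892         616.4676
  3       125.00        93.1501       279.4504       1,117.8016
  4       125.00        84.4516       337.8065       1,689.0323
  5       125.00        76.5654       382.8269       2,296.9614
  6       125.00        69.4156       416.4935       2,915.4542
  7       125.00        62.9334       440.5340       3,524.2723
  8     2,125.00       969.9623     7,759.6980      69,837.2824
  Σ                  1,572.5503     9,935.6258      82,223.9264
P = 1,572.5503.
Convexity = Σ t(t+1)·PV / [P·(1+y)²] = 82,223.9264 / (1,572.5503 × 1.216609) = 42.97765.

42.98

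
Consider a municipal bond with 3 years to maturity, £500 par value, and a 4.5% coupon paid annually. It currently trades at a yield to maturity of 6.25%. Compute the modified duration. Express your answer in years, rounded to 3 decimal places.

2.701 years

Periodic yield y = 0.0625. First find Macaulay duration:
  t   CF        PV=CF/(1+0.0625)^t    t·PV
  1        22.50        21.1765        21.1765
  2        22.50        19.9308        39.8616
  3       522.50       435.6116     1,306.8349
  Σ                    476.7189     1,367.8730
P = 476.7189; Macaulay duration = 1,367.8730 / 476.7189 = 2.86935 years.
Modified duration = D_Mac / (1 + y) = 2.86935 / 1.0625 = 2.70056 years.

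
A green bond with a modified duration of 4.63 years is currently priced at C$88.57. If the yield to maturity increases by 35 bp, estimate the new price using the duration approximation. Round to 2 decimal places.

C$87.13

Duration approximation: ΔP/P ≈ -D_mod · Δy = -4.63 × (+0.0035) = -0.016205.
New price ≈ 88.57 × (1 - 0.016205) = 87.13472315.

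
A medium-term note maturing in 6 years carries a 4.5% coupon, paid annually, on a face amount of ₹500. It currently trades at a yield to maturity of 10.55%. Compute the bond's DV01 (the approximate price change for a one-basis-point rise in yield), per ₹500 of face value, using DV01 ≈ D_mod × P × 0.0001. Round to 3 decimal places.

Periodic yield y = 0.1055.
  t   CF        PV=CF/(1+0.1055)^t    t·PV
  1        22.50        20.3528        20.3528
  2        22.50        18.4105        36.8210
  3        22.50        16.6535        49.9606
  4        22.50        15.0643        60.2570
  5        22.50        13.6266        68.1332
  6       522.50       286.2423     1,717.4538
  Σ                    370.3500     1,952.9783
P = 370.3500; D_Mac = 5.27333 yrs; D_mod = 4.77009 yrs.
DV01 ≈ 4.77009 × 370.3500 × 0.0001 = 0.176660.

₹0.177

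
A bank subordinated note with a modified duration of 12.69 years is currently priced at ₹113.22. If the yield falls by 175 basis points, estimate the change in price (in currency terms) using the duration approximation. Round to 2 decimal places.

+₹25.14

Duration approximation: ΔP/P ≈ -D_mod · Δy = -12.69 × (-0.0175) = +0.222075.
ΔP ≈ 113.22 × (+0.222075) = +25.1433315.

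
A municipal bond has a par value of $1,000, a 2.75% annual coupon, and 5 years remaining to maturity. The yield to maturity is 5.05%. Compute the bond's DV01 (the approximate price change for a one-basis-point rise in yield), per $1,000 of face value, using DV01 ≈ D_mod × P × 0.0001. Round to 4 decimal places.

$0.4049

Periodic yield y = 0.0505.
  t   CF        PV=CF/(1+0.0505)^t    t·PV
  1        27.50        26.1780        26.1780
  2        27.50        24.9196        49.8391
  3        27.50        23.7216        71.1649
  4        27.50        22.5813        90.3251
  5     1,027.50       803.1590     4,015.7952
  Σ                    900.5595     4,253.3023
P = 900.5595; D_Mac = 4.72296 yrs; D_mod = 4.49591 yrs.
DV01 ≈ 4.49591 × 900.5595 × 0.0001 = 0.404884.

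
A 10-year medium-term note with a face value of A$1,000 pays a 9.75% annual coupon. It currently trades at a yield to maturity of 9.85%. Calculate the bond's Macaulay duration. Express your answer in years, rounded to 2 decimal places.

6.81 years

Periodic yield y = 0.0985. Discount each cash flow and weight by its year:
  t   CF        PV=CF/(1+0.0985)^t    t·PV
  1        97.50        88.7574        88.7574
  2        97.50        80.7987       161.5974
  3        97.50        73.5537       220.6611
  4        97.50        66.9583       267.8332
  5        97.50        60.9543       304.7715
  6        97.50        55.4887       332.9320
  7        97.50        50.5131       353.5918
  8        97.50        45.9837       367.8698
  9        97.50        41.8605       376.7442
  10    1,097.50       428.9473     4,289.4728
  Σ                    993.8156     6,764.2311
Price P = Σ PV = 993.8156.
Macaulay duration = Σ(t·PV) / P = 6,764.2311 / 993.8156 = 6.80632 years.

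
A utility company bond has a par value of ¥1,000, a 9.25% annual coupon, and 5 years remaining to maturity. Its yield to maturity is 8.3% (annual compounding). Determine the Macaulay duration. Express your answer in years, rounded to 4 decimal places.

4.2376 years

Periodic yield y = 0.083. Discount each cash flow and weight by its year:
  t   CF        PV=CF/(1+0.083)^t    t·PV
  1        92.50        85.4109        85.4109
  2        92.50        78.8651       157.7302
  3        92.50        72.8210       218.4629
  4        92.50        67.2400       268.9601
  5     1,092.50       733.2957     3,666.4787
  Σ                  1,037.6327     4,397.0428
Price P = Σ PV = 1,037.6327.
Macaulay duration = Σ(t·PV) / P = 4,397.0428 / 1,037.6327 = 4.23757 years.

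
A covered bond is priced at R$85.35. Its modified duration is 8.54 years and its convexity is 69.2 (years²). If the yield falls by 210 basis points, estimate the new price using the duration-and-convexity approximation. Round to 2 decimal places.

R$101.96

Duration effect: -D_mod·Δy = -8.54 × (-0.021) = +0.179340
Convexity effect: ½·C·(Δy)² = 0.5 × 69.2 × (-0.021)² = +0.0152586
ΔP/P ≈ +0.179340 + 0.0152586 = +0.1945986
New price ≈ 85.35 × (1 + 0.1945986) = 101.95899051.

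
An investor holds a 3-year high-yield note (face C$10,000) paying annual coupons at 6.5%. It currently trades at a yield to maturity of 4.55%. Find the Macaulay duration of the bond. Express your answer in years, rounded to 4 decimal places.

2.8255 years

Periodic yield y = 0.0455. Discount each cash flow and weight by its year:
  t   CF        PV=CF/(1+0.0455)^t    t·PV
  1       650.00       621.7121       621.7121
  2       650.00       594.6553     1,189.3106
  3    10,650.00     9,319.1756    27,957.5269
  Σ                 10,535.5430    29,768.5495
Price P = Σ PV = 10,535.5430.
Macaulay duration = Σ(t·PV) / P = 29,768.5495 / 10,535.5430 = 2.82554 years.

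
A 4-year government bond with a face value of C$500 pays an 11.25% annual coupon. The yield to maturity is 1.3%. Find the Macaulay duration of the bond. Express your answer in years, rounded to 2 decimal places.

Periodic yield y = 0.013. Discount each cash flow and weight by its year:
  t   CF        PV=CF/(1+0.013)^t    t·PV
  1        56.25        55.5281        55.5281
  2        56.25        54.8155       109.6311
  3        56.25        54.1121       162.3362
  4       556.25       528.2412     2,112.9647
  Σ                    692.6969     2,440.4601
Price P = Σ PV = 692.6969.
Macaulay duration = Σ(t·PV) / P = 2,440.4601 / 692.6969 = 3.52313 years.

3.52 years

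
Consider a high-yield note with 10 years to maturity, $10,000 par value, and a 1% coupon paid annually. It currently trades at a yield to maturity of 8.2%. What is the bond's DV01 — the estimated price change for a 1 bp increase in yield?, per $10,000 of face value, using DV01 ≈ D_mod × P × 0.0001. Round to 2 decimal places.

$4.50

Periodic yield y = 0.082.
  t   CF        PV=CF/(1+0.082)^t    t·PV
  1       100.00        92.4214        92.4214
  2       100.00        85.4172       170.8345
  3       100.00        78.9438       236.8315
  4       100.00        72.9610       291.8441
  5       100.00        67.4316       337.1582
  6       100.00        62.3213       373.9277
  7       100.00        57.5982       403.1876
  8       100.00        53.2331       425.8650
  9       100.00        49.1988       442.7893
  10   10,100.00     4,592.4958    45,924.9578
  Σ                  5,212.0224    48,699.8172
P = 5,212.0224; D_Mac = 9.34375 yrs; D_mod = 8.63563 yrs.
DV01 ≈ 8.63563 × 5,212.0224 × 0.0001 = 4.500907.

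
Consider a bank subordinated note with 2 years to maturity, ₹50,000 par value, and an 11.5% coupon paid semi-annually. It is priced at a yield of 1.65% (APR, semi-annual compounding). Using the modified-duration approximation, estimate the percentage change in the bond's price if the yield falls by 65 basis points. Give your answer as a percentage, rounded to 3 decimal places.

+1.197%

Periodic yield y = 0.00825. Modified duration first:
  t   CF        PV=CF/(1+0.00825)^t    t·PV
  1     2,875.00     2,851.4753     2,851.4753
  2     2,875.00     2,828.1431     5,656.2863
  3     2,875.00     2,805.0019     8,415.0056
  4    52,875.00    51,165.5277   204,662.1108
  Σ                 59,650.1481   221,584.8781
P = 59,650.1481; D_Mac = 3.71474 half-year periods = 1.85737 yrs; D_mod = 1.85737/(1+0.00825) = 1.84217 yrs.
ΔP/P ≈ -D_mod · Δy = -1.84217 × (-0.0065) = +0.011974 = +1.1974%.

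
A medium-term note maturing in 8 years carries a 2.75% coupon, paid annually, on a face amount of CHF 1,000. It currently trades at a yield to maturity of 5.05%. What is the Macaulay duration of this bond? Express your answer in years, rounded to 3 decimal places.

7.217 years

Periodic yield y = 0.0505. Discount each cash flow and weight by its year:
  t   CF        PV=CF/(1+0.0505)^t    t·PV
  1        27.50        26.1780        26.1780
  2        27.50        24.9196        49.8391
  3        27.50        23.7216        71.1649
  4        27.50        22.5813        90.3251
  5        27.50        21.4957       107.4787
  6        27.50        20.4624       122.7743
  7        27.50        19.4787       136.3510
  8     1,027.50       692.8088     5,542.4702
  Σ                    851.6461     6,146.5813
Price P = Σ PV = 851.6461.
Macaulay duration = Σ(t·PV) / P = 6,146.5813 / 851.6461 = 7.21730 years.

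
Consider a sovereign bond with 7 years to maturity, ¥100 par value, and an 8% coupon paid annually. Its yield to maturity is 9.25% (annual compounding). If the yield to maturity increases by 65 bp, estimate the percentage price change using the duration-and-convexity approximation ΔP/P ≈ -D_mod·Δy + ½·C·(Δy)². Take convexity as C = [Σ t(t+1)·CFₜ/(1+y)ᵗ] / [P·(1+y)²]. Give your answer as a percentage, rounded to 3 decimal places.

With y = 0.0925:
  t   CF        PV=CF/(1+0.0925)^t    t·PV        t(t+1)·PV
  1         8.00         7.3227         7.3227          14.6453
  2         8.00         6.7027        13.4053          40.2160
  3         8.00         6.1352        18.4055          73.6219
  4         8.00         5.6157        22.4628         112.3141
  5         8.00         5.1402        25.7012         154.2070
  6         8.00         4.7050        28.2301         197.6108
  7       108.00        58.1398       406.9787       3,255.8296
  Σ                     93.7612       522.5062       3,848.4445
P = 93.7612; D_Mac = 5.57273 yrs; D_mod = 5.10090 yrs; C = 34.38896.
Duration effect: -5.10090 × (+0.0065) = -0.033156
Convexity effect: 0.5 × 34.38896 × (0.0065)² = +0.0007265
ΔP/P ≈ -0.033156 + 0.0007265 = -0.032429 = -3.2429%.

-3.243%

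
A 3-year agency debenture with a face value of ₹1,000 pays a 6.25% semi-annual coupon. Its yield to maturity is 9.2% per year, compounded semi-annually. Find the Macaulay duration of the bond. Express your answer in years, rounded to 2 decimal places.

Periodic yield y = 0.046. Discount each cash flow and weight by its period:
  t   CF        PV=CF/(1+0.046)^t    t·PV
  1        31.25        29.8757        29.8757
  2        31.25        28.5619        57.1237
  3        31.25        27.3058        81.9174
  4        31.25        26.1050       104.4199
  5        31.25        24.9570       124.7848
  6     1,031.25       787.3609     4,724.1655
  Σ                    924.1662     5,122.2871
Price P = Σ PV = 924.1662.
Macaulay duration = Σ(t·PV) / P = 5,122.2871 / 924.1662 = 5.54260 half-year periods.
In years: 5.54260 / 2 = 2.77130 years.

2.77 years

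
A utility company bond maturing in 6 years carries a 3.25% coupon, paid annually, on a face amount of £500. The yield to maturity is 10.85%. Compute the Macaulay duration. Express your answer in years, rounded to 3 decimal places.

5.429 years

Periodic yield y = 0.1085. Discount each cash flow and weight by its year:
  t   CF        PV=CF/(1+0.1085)^t    t·PV
  1        16.25        14.6594        14.6594
  2        16.25        13.2246        26.4492
  3        16.25        11.9302        35.7905
  4        16.25        10.7624        43.0497
  5        16.25         9.7090        48.5450
  6       516.25       278.2569     1,669.5412
  Σ                    338.5425     1,838.0350
Price P = Σ PV = 338.5425.
Macaulay duration = Σ(t·PV) / P = 1,838.0350 / 338.5425 = 5.42926 years.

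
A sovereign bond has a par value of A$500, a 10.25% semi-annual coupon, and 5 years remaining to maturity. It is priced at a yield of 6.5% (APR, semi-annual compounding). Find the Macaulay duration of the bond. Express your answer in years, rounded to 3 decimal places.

Periodic yield y = 0.0325. Discount each cash flow and weight by its period:
  t   CF        PV=CF/(1+0.0325)^t    t·PV
  1       25.625        24.8184        24.8184
  2       25.625        24.0372        48.0744
  3       25.625        23.2806        69.8417
  4       25.625        22.5478        90.1911
  5       25.625        21.8380       109.1902
  6       25.625        21.1506       126.9038
  7       25.625        20.4849       143.3942
  8       25.625        19.8401       158.7206
  9       25.625        19.2156       172.9402
  10     525.625       381.7468     3,817.4680
  Σ                    578.9600     4,761.5426
Price P = Σ PV = 578.9600.
Macaulay duration = Σ(t·PV) / P = 4,761.5426 / 578.9600 = 8.22430 half-year periods.
In years: 8.22430 / 2 = 4.11215 years.

4.112 years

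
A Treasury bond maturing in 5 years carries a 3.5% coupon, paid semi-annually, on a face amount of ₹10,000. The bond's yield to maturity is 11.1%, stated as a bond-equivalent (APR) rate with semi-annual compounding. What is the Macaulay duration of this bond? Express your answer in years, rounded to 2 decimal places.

4.54 years

Periodic yield y = 0.0555. Discount each cash flow and weight by its period:
  t   CF        PV=CF/(1+0.0555)^t    t·PV
  1       175.00       165.7982       165.7982
  2       175.00       157.0802       314.1605
  3       175.00       148.8207       446.4621
  4       175.00       140.9955       563.9818
  5       175.00       133.5817       667.9083
  6       175.00       126.5577       759.3463
  7       175.00       119.9031       839.3216
  8       175.00       113.5984       908.7871
  9       175.00       107.6252       968.6267
  10   10,175.00     5,928.5985    59,285.9852
  Σ                  7,142.5592    64,920.3778
Price P = Σ PV = 7,142.5592.
Macaulay duration = Σ(t·PV) / P = 64,920.3778 / 7,142.5592 = 9.08923 half-year periods.
In years: 9.08923 / 2 = 4.54462 years.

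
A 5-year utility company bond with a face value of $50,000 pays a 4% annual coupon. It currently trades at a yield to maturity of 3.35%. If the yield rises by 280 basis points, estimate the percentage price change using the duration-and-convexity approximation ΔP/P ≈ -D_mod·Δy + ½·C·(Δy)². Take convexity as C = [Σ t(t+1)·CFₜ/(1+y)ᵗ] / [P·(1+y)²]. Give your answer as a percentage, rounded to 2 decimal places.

-11.57%

With y = 0.0335:
  t   CF        PV=CF/(1+0.0335)^t    t·PV        t(t+1)·PV
  1     2,000.00     1,935.1717     1,935.1717       3,870.3435
  2     2,000.00     1,872.4448     3,744.8897      11,234.6691
  3     2,000.00     1,811.7512     5,435.2535      21,741.0142
  4     2,000.00     1,753.0248     7,012.0994      35,060.4969
  5    52,000.00    44,101.2540   220,506.2701   1,323,037.6206
  Σ                 51,473.6466   238,633.6845   1,394,944.1443
P = 51,473.6466; D_Mac = 4.63604 yrs; D_mod = 4.48576 yrs; C = 25.37178.
Duration effect: -4.48576 × (+0.028) = -0.125601
Convexity effect: 0.5 × 25.37178 × (0.028)² = +0.0099457
ΔP/P ≈ -0.125601 + 0.0099457 = -0.115656 = -11.5656%.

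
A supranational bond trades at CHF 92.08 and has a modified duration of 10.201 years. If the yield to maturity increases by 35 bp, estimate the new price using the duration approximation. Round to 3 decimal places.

CHF 88.792

Duration approximation: ΔP/P ≈ -D_mod · Δy = -10.201 × (+0.0035) = -0.0357035.
New price ≈ 92.08 × (1 - 0.0357035) = 88.79242172.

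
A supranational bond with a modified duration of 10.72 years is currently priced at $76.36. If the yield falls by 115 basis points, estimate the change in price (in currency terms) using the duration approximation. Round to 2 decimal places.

Duration approximation: ΔP/P ≈ -D_mod · Δy = -10.72 × (-0.0115) = +0.123280.
ΔP ≈ 76.36 × (+0.123280) = +9.4136608.

+$9.41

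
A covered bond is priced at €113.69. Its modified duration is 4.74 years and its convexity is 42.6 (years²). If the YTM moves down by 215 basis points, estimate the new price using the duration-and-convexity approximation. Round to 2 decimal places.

Duration effect: -D_mod·Δy = -4.74 × (-0.0215) = +0.101910
Convexity effect: ½·C·(Δy)² = 0.5 × 42.6 × (-0.0215)² = +0.009845925
ΔP/P ≈ +0.101910 + 0.009845925 = +0.111755925
New price ≈ 113.69 × (1 + 0.111755925) = 126.39553111325.

€126.40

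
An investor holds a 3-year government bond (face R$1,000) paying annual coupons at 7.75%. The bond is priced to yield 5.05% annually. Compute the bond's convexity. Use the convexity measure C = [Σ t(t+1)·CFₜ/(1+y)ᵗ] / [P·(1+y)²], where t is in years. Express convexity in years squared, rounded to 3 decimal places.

With y = 0.0505:
  t   CF        PV=CF/(1+0.0505)^t    t·PV        t(t+1)·PV
  1        77.50        73.7744        73.7744         147.5488
  2        77.50        70.2279       140.4558         421.3673
  3     1,077.50       929.4566     2,788.3698      11,153.4790
  Σ                  1,073.4589     3,002.5999      11,722.3951
P = 1,073.4589.
Convexity = Σ t(t+1)·PV / [P·(1+y)²] = 11,722.3951 / (1,073.4589 × 1.103550) = 9.89552.

9.896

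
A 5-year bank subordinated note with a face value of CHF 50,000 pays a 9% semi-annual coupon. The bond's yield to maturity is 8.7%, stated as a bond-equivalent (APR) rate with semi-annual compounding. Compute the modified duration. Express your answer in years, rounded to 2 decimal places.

Periodic yield y = 0.0435. First find Macaulay duration:
  t   CF        PV=CF/(1+0.0435)^t    t·PV
  1     2,250.00     2,156.2051     2,156.2051
  2     2,250.00     2,066.3202     4,132.6403
  3     2,250.00     1,980.1822     5,940.5467
  4     2,250.00     1,897.6351     7,590.5404
  5     2,250.00     1,818.5291     9,092.6454
  6     2,250.00     1,742.7207    10,456.3244
  7     2,250.00     1,670.0726    11,690.5080
  8     2,250.00     1,600.4529    12,803.6230
  9     2,250.00     1,533.7354    13,803.6185
  10   52,250.00    34,132.0019   341,320.0187
  Σ                 50,597.8551   418,986.6705
P = 50,597.8551; Macaulay duration = 418,986.6705 / 50,597.8551 = 8.28072 half-year periods = 4.14036 years.
Modified duration = D_Mac / (1 + y) = 4.14036 / 1.0435 = 3.96776 years.

3.97 years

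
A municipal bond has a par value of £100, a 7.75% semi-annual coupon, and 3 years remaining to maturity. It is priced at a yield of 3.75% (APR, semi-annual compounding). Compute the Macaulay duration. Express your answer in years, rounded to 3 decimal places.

2.750 years

Periodic yield y = 0.01875. Discount each cash flow and weight by its period:
  t   CF        PV=CF/(1+0.01875)^t    t·PV
  1        3.875         3.8037         3.8037
  2        3.875         3.7337         7.4673
  3        3.875         3.6650        10.9949
  4        3.875         3.5975        14.3900
  5        3.875         3.5313        17.6565
  6      103.875        92.9192       557.5150
  Σ                    111.2503       611.8274
Price P = Σ PV = 111.2503.
Macaulay duration = Σ(t·PV) / P = 611.8274 / 111.2503 = 5.49956 half-year periods.
In years: 5.49956 / 2 = 2.74978 years.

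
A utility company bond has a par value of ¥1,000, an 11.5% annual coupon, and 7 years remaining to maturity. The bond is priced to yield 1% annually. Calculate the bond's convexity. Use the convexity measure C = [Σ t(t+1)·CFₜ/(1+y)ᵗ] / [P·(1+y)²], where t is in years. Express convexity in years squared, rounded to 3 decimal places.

40.514

With y = 0.01:
  t   CF        PV=CF/(1+0.01)^t    t·PV        t(t+1)·PV
  1       115.00       113.8614       113.8614         227.7228
  2       115.00       112.7340       225.4681         676.4043
  3       115.00       111.6179       334.8536       1,339.4144
  4       115.00       110.5127       442.0510       2,210.2548
  5       115.00       109.4186       547.0928       3,282.5566
  6       115.00       108.3352       650.0112       4,550.0785
  7     1,115.00     1,039.9806     7,279.8644      58,238.9153
  Σ                  1,706.4604     9,593.2024      70,525.3467
P = 1,706.4604.
Convexity = Σ t(t+1)·PV / [P·(1+y)²] = 70,525.3467 / (1,706.4604 × 1.020100) = 40.51411.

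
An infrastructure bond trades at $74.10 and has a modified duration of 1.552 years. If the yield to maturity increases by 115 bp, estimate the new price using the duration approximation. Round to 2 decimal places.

Duration approximation: ΔP/P ≈ -D_mod · Δy = -1.552 × (+0.0115) = -0.017848.
New price ≈ 74.10 × (1 - 0.017848) = 72.7774632.

$72.78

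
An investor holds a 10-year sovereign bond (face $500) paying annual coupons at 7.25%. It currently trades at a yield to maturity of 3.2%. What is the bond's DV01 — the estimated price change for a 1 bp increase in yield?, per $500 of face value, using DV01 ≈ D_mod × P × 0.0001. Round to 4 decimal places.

$0.5090

Periodic yield y = 0.032.
  t   CF        PV=CF/(1+0.032)^t    t·PV
  1        36.25        35.1260        35.1260
  2        36.25        34.0368        68.0736
  3        36.25        32.9814        98.9442
  4        36.25        31.9587       127.8348
  5        36.25        30.9677       154.8387
  6        36.25        30.0075       180.0450
  7        36.25        29.0770       203.5392
  8        36.25        28.1754       225.4034
  9        36.25        27.3018       245.7159
  10      536.25       391.3545     3,913.5450
  Σ                    670.9868     5,253.0658
P = 670.9868; D_Mac = 7.82887 yrs; D_mod = 7.58611 yrs.
DV01 ≈ 7.58611 × 670.9868 × 0.0001 = 0.509018.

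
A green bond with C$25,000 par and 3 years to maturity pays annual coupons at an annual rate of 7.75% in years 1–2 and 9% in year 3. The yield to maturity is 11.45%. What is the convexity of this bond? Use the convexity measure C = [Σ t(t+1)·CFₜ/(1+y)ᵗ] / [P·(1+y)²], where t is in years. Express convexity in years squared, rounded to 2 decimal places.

8.72

With y = 0.1145:
  t   CF        PV=CF/(1+0.1145)^t    t·PV        t(t+1)·PV
  1     1,937.50     1,738.4477     1,738.4477       3,476.8955
  2     1,937.50     1,559.8454     3,119.6909       9,359.0726
  3    27,250.00    19,684.5861    59,053.7584     236,215.0336
  Σ                 22,982.8793    63,911.8970     249,051.0016
P = 22,982.8793.
Convexity = Σ t(t+1)·PV / [P·(1+y)²] = 249,051.0016 / (22,982.8793 × 1.242110) = 8.72416.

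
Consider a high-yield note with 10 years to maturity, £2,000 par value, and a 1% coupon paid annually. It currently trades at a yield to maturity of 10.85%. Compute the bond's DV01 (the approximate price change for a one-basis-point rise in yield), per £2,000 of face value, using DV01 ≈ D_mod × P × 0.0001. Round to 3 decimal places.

Periodic yield y = 0.1085.
  t   CF        PV=CF/(1+0.1085)^t    t·PV
  1        20.00        18.0424        18.0424
  2        20.00        16.2764        32.5528
  3        20.00        14.6833        44.0498
  4        20.00        13.2461        52.9843
  5        20.00        11.9495        59.7477
  6        20.00        10.7799        64.6796
  7        20.00         9.7248        68.0735
  8        20.00         8.7729        70.1834
  9        20.00         7.9142        71.2281
  10    2,020.00       721.0982     7,210.9817
  Σ                    832.4877     7,692.5234
P = 832.4877; D_Mac = 9.24040 yrs; D_mod = 8.33595 yrs.
DV01 ≈ 8.33595 × 832.4877 × 0.0001 = 0.693958.

£0.694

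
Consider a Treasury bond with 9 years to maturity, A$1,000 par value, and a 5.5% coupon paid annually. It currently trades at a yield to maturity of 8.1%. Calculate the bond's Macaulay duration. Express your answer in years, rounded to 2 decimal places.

7.16 years

Periodic yield y = 0.081. Discount each cash flow and weight by its year:
  t   CF        PV=CF/(1+0.081)^t    t·PV
  1        55.00        50.8788        50.8788
  2        55.00        47.0664        94.1329
  3        55.00        43.5397       130.6192
  4        55.00        40.2773       161.1090
  5        55.00        37.2593       186.2963
  6        55.00        34.4674       206.8044
  7        55.00        31.8847       223.1932
  8        55.00        29.4956       235.9647
  9     1,055.00       523.3849     4,710.4644
  Σ                    838.2541     5,999.4629
Price P = Σ PV = 838.2541.
Macaulay duration = Σ(t·PV) / P = 5,999.4629 / 838.2541 = 7.15709 years.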